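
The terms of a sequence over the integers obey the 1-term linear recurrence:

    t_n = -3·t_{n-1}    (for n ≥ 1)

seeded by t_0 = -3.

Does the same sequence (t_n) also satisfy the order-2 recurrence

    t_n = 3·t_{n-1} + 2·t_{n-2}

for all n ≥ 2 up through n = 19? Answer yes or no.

Terms t_0..t_19: -3, 9, -27, 81, -243, 729, -2187, 6561, -19683, 59049, -177147, 531441, -1594323, 4782969, -14348907, 43046721, -129140163, 387420489, -1162261467, 3486784401
n=2: candidate gives 21, actual t_2 = -27 ✗

no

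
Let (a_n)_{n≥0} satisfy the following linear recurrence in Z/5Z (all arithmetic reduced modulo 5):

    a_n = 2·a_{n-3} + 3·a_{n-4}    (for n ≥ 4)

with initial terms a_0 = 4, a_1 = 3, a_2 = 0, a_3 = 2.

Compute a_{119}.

a_4 = 0·2 + 0·0 + 2·3 + 3·4 = 3
a_5 = 0·3 + 0·2 + 2·0 + 3·3 = 4
a_6 = 0·4 + 0·3 + 2·2 + 3·0 = 4
a_7 = 0·4 + 0·4 + 2·3 + 3·2 = 2
a_8 = 0·2 + 0·4 + 2·4 + 3·3 = 2
a_9 = 0·2 + 0·2 + 2·4 + 3·4 = 0
a_10 = 0·0 + 0·2 + 2·2 + 3·4 = 1
a_11 = 0·1 + 0·0 + 2·2 + 3·2 = 0
a_12 = 0·0 + 0·1 + 2·0 + 3·2 = 1
a_13 = 0·1 + 0·0 + 2·1 + 3·0 = 2
a_14 = 0·2 + 0·1 + 2·0 + 3·1 = 3
a_15 = 0·3 + 0·2 + 2·1 + 3·0 = 2
a_16 = 0·2 + 0·3 + 2·2 + 3·1 = 2
a_17 = 0·2 + 0·2 + 2·3 + 3·2 = 2
a_18 = 0·2 + 0·2 + 2·2 + 3·3 = 3
a_19 = 0·3 + 0·2 + 2·2 + 3·2 = 0
a_20 = 0·0 + 0·3 + 2·2 + 3·2 = 0
a_21 = 0·0 + 0·0 + 2·3 + 3·2 = 2
a_22 = 0·2 + 0·0 + 2·0 + 3·3 = 4
a_23 = 0·4 + 0·2 + 2·0 + 3·0 = 0
a_24 = 0·0 + 0·4 + 2·2 + 3·0 = 4
a_25 = 0·4 + 0·0 + 2·4 + 3·2 = 4
a_26 = 0·4 + 0·4 + 2·0 + 3·4 = 2
a_27 = 0·2 + 0·4 + 2·4 + 3·0 = 3
a_28 = 0·3 + 0·2 + 2·4 + 3·4 = 0
a_29 = 0·0 + 0·3 + 2·2 + 3·4 = 1
a_30 = 0·1 + 0·0 + 2·3 + 3·2 = 2
a_31 = 0·2 + 0·1 + 2·0 + 3·3 = 4
a_32 = 0·4 + 0·2 + 2·1 + 3·0 = 2
a_33 = 0·2 + 0·4 + 2·2 + 3·1 = 2
a_34 = 0·2 + 0·2 + 2·4 + 3·2 = 4
a_35 = 0·4 + 0·2 + 2·2 + 3·4 = 1
a_36 = 0·1 + 0·4 + 2·2 + 3·2 = 0
a_37 = 0·0 + 0·1 + 2·4 + 3·2 = 4
a_38 = 0·4 + 0·0 + 2·1 + 3·4 = 4
a_39 = 0·4 + 0·4 + 2·0 + 3·1 = 3
a_40 = 0·3 + 0·4 + 2·4 + 3·0 = 3
a_41 = 0·3 + 0·3 + 2·4 + 3·4 = 0
a_42 = 0·0 + 0·3 + 2·3 + 3·4 = 3
a_43 = 0·3 + 0·0 + 2·3 + 3·3 = 0
a_44 = 0·0 + 0·3 + 2·0 + 3·3 = 4
a_45 = 0·4 + 0·0 + 2·3 + 3·0 = 1
a_46 = 0·1 + 0·4 + 2·0 + 3·3 = 4
a_47 = 0·4 + 0·1 + 2·4 + 3·0 = 3
a_48 = 0·3 + 0·4 + 2·1 + 3·4 = 4
a_49 = 0·4 + 0·3 + 2·4 + 3·1 = 1
a_50 = 0·1 + 0·4 + 2·3 + 3·4 = 3
a_51 = 0·3 + 0·1 + 2·4 + 3·3 = 2
a_52 = 0·2 + 0·3 + 2·1 + 3·4 = 4
a_53 = 0·4 + 0·2 + 2·3 + 3·1 = 4
a_54 = 0·4 + 0·4 + 2·2 + 3·3 = 3
a_55 = 0·3 + 0·4 + 2·4 + 3·2 = 4
a_56 = 0·4 + 0·3 + 2·4 + 3·4 = 0
a_57 = 0·0 + 0·4 + 2·3 + 3·4 = 3
a_58 = 0·3 + 0·0 + 2·4 + 3·3 = 2
a_59 = 0·2 + 0·3 + 2·0 + 3·4 = 2
a_60 = 0·2 + 0·2 + 2·3 + 3·0 = 1
a_61 = 0·1 + 0·2 + 2·2 + 3·3 = 3
a_62 = 0·3 + 0·1 + 2·2 + 3·2 = 0
a_63 = 0·0 + 0·3 + 2·1 + 3·2 = 3
a_64 = 0·3 + 0·0 + 2·3 + 3·1 = 4
a_65 = 0·4 + 0·3 + 2·0 + 3·3 = 4
a_66 = 0·4 + 0·4 + 2·3 + 3·0 = 1
a_67 = 0·1 + 0·4 + 2·4 + 3·3 = 2
a_68 = 0·2 + 0·1 + 2·4 + 3·4 = 0
a_69 = 0·0 + 0·2 + 2·1 + 3·4 = 4
a_70 = 0·4 + 0·0 + 2·2 + 3·1 = 2
a_71 = 0·2 + 0·4 + 2·0 + 3·2 = 1
a_72 = 0·1 + 0·2 + 2·4 + 3·0 = 3
a_73 = 0·3 + 0·1 + 2·2 + 3·4 = 1
a_74 = 0·1 + 0·3 + 2·1 + 3·2 = 3
a_75 = 0·3 + 0·1 + 2·3 + 3·1 = 4
a_76 = 0·4 + 0·3 + 2·1 + 3·3 = 1
a_77 = 0·1 + 0·4 + 2·3 + 3·1 = 4
a_78 = 0·4 + 0·1 + 2·4 + 3·3 = 2
a_79 = 0·2 + 0·4 + 2·1 + 3·4 = 4
a_80 = 0·4 + 0·2 + 2·4 + 3·1 = 1
a_81 = 0·1 + 0·4 + 2·2 + 3·4 = 1
a_82 = 0·1 + 0·1 + 2·4 + 3·2 = 4
a_83 = 0·4 + 0·1 + 2·1 + 3·4 = 4
a_84 = 0·4 + 0·4 + 2·1 + 3·1 = 0
a_85 = 0·0 + 0·4 + 2·4 + 3·1 = 1
a_86 = 0·1 + 0·0 + 2·4 + 3·4 = 0
a_87 = 0·0 + 0·1 + 2·0 + 3·4 = 2
a_88 = 0·2 + 0·0 + 2·1 + 3·0 = 2
a_89 = 0·2 + 0·2 + 2·0 + 3·1 = 3
a_90 = 0·3 + 0·2 + 2·2 + 3·0 = 4
a_91 = 0·4 + 0·3 + 2·2 + 3·2 = 0
a_92 = 0·0 + 0·4 + 2·3 + 3·2 = 2
a_93 = 0·2 + 0·0 + 2·4 + 3·3 = 2
a_94 = 0·2 + 0·2 + 2·0 + 3·4 = 2
a_95 = 0·2 + 0·2 + 2·2 + 3·0 = 4
a_96 = 0·4 + 0·2 + 2·2 + 3·2 = 0
a_97 = 0·0 + 0·4 + 2·2 + 3·2 = 0
a_98 = 0·0 + 0·0 + 2·4 + 3·2 = 4
a_99 = 0·4 + 0·0 + 2·0 + 3·4 = 2
a_100 = 0·2 + 0·4 + 2·0 + 3·0 = 0
a_101 = 0·0 + 0·2 + 2·4 + 3·0 = 3
a_102 = 0·3 + 0·0 + 2·2 + 3·4 = 1
a_103 = 0·1 + 0·3 + 2·0 + 3·2 = 1
a_104 = 0·1 + 0·1 + 2·3 + 3·0 = 1
a_105 = 0·1 + 0·1 + 2·1 + 3·3 = 1
a_106 = 0·1 + 0·1 + 2·1 + 3·1 = 0
a_107 = 0·0 + 0·1 + 2·1 + 3·1 = 0
a_108 = 0·0 + 0·0 + 2·1 + 3·1 = 0
a_109 = 0·0 + 0·0 + 2·0 + 3·1 = 3
a_110 = 0·3 + 0·0 + 2·0 + 3·0 = 0
a_111 = 0·0 + 0·3 + 2·0 + 3·0 = 0
a_112 = 0·0 + 0·0 + 2·3 + 3·0 = 1
a_113 = 0·1 + 0·0 + 2·0 + 3·3 = 4
a_114 = 0·4 + 0·1 + 2·0 + 3·0 = 0
a_115 = 0·0 + 0·4 + 2·1 + 3·0 = 2
a_116 = 0·2 + 0·0 + 2·4 + 3·1 = 1
a_117 = 0·1 + 0·2 + 2·0 + 3·4 = 2
a_118 = 0·2 + 0·1 + 2·2 + 3·0 = 4
a_119 = 0·4 + 0·2 + 2·1 + 3·2 = 3

3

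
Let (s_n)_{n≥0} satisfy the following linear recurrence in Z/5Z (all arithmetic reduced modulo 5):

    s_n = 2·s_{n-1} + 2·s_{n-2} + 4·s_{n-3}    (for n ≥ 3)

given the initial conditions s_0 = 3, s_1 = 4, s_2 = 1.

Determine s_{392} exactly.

1

s_3 = 2·1 + 2·4 + 4·3 = 2
s_4 = 2·2 + 2·1 + 4·4 = 2
s_5 = 2·2 + 2·2 + 4·1 = 2
s_6 = 2·2 + 2·2 + 4·2 = 1
s_7 = 2·1 + 2·2 + 4·2 = 4
s_8 = 2·4 + 2·1 + 4·2 = 3
s_9 = 2·3 + 2·4 + 4·1 = 3
s_10 = 2·3 + 2·3 + 4·4 = 3
s_11 = 2·3 + 2·3 + 4·3 = 4
s_12 = 2·4 + 2·3 + 4·3 = 1
(s_10, s_11, s_12) = (3, 4, 1) = (s_0, s_1, s_2), so the sequence has period 10.
392 ≡ 2 (mod 10), hence s_392 = s_2 = 1.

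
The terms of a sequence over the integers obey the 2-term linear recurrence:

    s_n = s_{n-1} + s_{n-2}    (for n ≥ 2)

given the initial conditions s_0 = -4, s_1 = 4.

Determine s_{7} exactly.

s_2 = 1·4 + 1·-4 = 0
s_3 = 1·0 + 1·4 = 4
s_4 = 1·4 + 1·0 = 4
s_5 = 1·4 + 1·4 = 8
s_6 = 1·8 + 1·4 = 12
s_7 = 1·12 + 1·8 = 20

20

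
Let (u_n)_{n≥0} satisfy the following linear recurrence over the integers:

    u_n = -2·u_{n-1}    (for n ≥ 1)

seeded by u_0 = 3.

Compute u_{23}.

-25165824

u_1 = -2·3 = -6
u_2 = -2·-6 = 12
u_3 = -2·12 = -24
u_4 = -2·-24 = 48
u_5 = -2·48 = -96
u_6 = -2·-96 = 192
u_7 = -2·192 = -384
u_8 = -2·-384 = 768
u_9 = -2·768 = -1536
u_10 = -2·-1536 = 3072
u_11 = -2·3072 = -6144
u_12 = -2·-6144 = 12288
u_13 = -2·12288 = -24576
u_14 = -2·-24576 = 49152
u_15 = -2·49152 = -98304
u_16 = -2·-98304 = 196608
u_17 = -2·196608 = -393216
u_18 = -2·-393216 = 786432
u_19 = -2·786432 = -1572864
u_20 = -2·-1572864 = 3145728
u_21 = -2·3145728 = -6291456
u_22 = -2·-6291456 = 12582912
u_23 = -2·12582912 = -25165824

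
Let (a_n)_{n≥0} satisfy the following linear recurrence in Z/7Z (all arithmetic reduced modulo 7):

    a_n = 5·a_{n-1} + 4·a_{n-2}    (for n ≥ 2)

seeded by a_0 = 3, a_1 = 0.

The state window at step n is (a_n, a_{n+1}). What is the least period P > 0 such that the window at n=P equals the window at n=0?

48

n=0: window = (3, 0)
n=1: window = (0, 5)
n=2: window = (5, 4)
n=3: window = (4, 5)
n=4: window = (5, 6)
n=5: window = (6, 1)
n=6: window = (1, 1)
n=7: window = (1, 2)
n=8: window = (2, 0)
n=9: window = (0, 1)
n=10: window = (1, 5)
n=11: window = (5, 1)
n=12: window = (1, 4)
n=13: window = (4, 3)
n=14: window = (3, 3)
n=15: window = (3, 6)
n=16: window = (6, 0)
n=17: window = (0, 3)
n=18: window = (3, 1)
n=19: window = (1, 3)
n=20: window = (3, 5)
n=21: window = (5, 2)
n=22: window = (2, 2)
n=23: window = (2, 4)
n=24: window = (4, 0)
n=25: window = (0, 2)
n=26: window = (2, 3)
n=27: window = (3, 2)
n=28: window = (2, 1)
n=29: window = (1, 6)
n=30: window = (6, 6)
n=31: window = (6, 5)
n=32: window = (5, 0)
n=33: window = (0, 6)
n=34: window = (6, 2)
n=35: window = (2, 6)
n=36: window = (6, 3)
n=37: window = (3, 4)
n=38: window = (4, 4)
n=39: window = (4, 1)
n=40: window = (1, 0)
…
n=46: window = (5, 5)
n=47: window = (5, 3)
n=48: window = (3, 0)
window at n=48 equals window at n=0 → period = 48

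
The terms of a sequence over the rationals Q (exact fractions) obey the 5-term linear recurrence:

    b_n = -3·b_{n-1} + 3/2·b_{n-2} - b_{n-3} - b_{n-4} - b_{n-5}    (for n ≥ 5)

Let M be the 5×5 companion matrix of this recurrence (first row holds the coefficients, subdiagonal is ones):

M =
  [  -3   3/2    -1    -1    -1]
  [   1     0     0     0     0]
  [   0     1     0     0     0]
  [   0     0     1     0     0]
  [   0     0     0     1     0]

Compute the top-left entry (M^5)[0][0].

-1801/4

(M^5)[0][0] is the top entry after applying M 5 times to the unit state (1, 0, 0, 0, 0). Equivalently it is h_{9} for the auxiliary sequence (h_n) obeying the same recurrence with h_4 = 1 and h_i = 0 for 0 ≤ i < 4:
h_5 = -3·1 + 3/2·0 + -1·0 + -1·0 + -1·0 = -3
h_6 = -3·-3 + 3/2·1 + -1·0 + -1·0 + -1·0 = 21/2
h_7 = -3·21/2 + 3/2·-3 + -1·1 + -1·0 + -1·0 = -37
h_8 = -3·-37 + 3/2·21/2 + -1·-3 + -1·1 + -1·0 = 515/4
h_9 = -3·515/4 + 3/2·-37 + -1·21/2 + -1·-3 + -1·1 = -1801/4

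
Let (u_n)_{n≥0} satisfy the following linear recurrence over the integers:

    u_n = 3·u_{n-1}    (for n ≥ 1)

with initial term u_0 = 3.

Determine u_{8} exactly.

19683

u_1 = 3·3 = 9
u_2 = 3·9 = 27
u_3 = 3·27 = 81
u_4 = 3·81 = 243
u_5 = 3·243 = 729
u_6 = 3·729 = 2187
u_7 = 3·2187 = 6561
u_8 = 3·6561 = 19683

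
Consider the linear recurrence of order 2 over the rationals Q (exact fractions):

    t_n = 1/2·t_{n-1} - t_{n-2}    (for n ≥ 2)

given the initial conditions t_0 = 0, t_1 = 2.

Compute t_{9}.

-171/128

t_2 = 1/2·2 + -1·0 = 1
t_3 = 1/2·1 + -1·2 = -3/2
t_4 = 1/2·-3/2 + -1·1 = -7/4
t_5 = 1/2·-7/4 + -1·-3/2 = 5/8
t_6 = 1/2·5/8 + -1·-7/4 = 33/16
t_7 = 1/2·33/16 + -1·5/8 = 13/32
t_8 = 1/2·13/32 + -1·33/16 = -119/64
t_9 = 1/2·-119/64 + -1·13/32 = -171/128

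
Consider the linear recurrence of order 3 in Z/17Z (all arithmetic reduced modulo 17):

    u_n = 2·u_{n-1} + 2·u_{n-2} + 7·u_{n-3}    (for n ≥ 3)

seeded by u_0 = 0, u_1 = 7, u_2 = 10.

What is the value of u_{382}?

u_3 = 2·10 + 2·7 + 7·0 = 0
u_4 = 2·0 + 2·10 + 7·7 = 1
u_5 = 2·1 + 2·0 + 7·10 = 4
u_6 = 2·4 + 2·1 + 7·0 = 10
u_7 = 2·10 + 2·4 + 7·1 = 1
u_8 = 2·1 + 2·10 + 7·4 = 16
Continuing the recurrence:
  u_9 = 2;  u_10 = 9;  u_11 = 15;  u_12 = 11;  u_13 = 13;  u_14 = 0
  u_15 = 1;  u_16 = 8;  u_17 = 1;  u_18 = 8;  u_19 = 6;  u_20 = 1
  u_21 = 2;  u_22 = 14;  u_23 = 5;  u_24 = 1;  u_25 = 8;  u_26 = 2
  u_27 = 10;  u_28 = 12;  u_29 = 7;  u_30 = 6;  u_31 = 8;  u_32 = 9
  u_33 = 8;  u_34 = 5;  u_35 = 4;  u_36 = 6;  u_37 = 4;  u_38 = 14
  u_39 = 10;  u_40 = 8;  u_41 = 15;  u_42 = 14;  u_43 = 12;  u_44 = 4
  u_45 = 11;  u_46 = 12;  u_47 = 6;  u_48 = 11;  u_49 = 16;  u_50 = 11
  u_51 = 12;  u_52 = 5;  u_53 = 9;  u_54 = 10;  u_55 = 5;  u_56 = 8
  u_57 = 11;  u_58 = 5;  u_59 = 3;  u_60 = 8;  u_61 = 6;  u_62 = 15
  u_63 = 13;  u_64 = 13;  u_65 = 4;  u_66 = 6;  u_67 = 9;  u_68 = 7
  u_69 = 6;  u_70 = 4;  u_71 = 1;  u_72 = 1;  u_73 = 15;  u_74 = 5
  u_75 = 13;  u_76 = 5;  u_77 = 3;  u_78 = 5;  u_79 = 0;  u_80 = 14
  u_81 = 12;  u_82 = 1;  u_83 = 5;  u_84 = 11;  u_85 = 5;  u_86 = 16
  u_87 = 0;  u_88 = 16;  u_89 = 8;  u_90 = 14;  u_91 = 3;  u_92 = 5
  u_93 = 12;  u_94 = 4;  u_95 = 16;  u_96 = 5;  u_97 = 2;  u_98 = 7
  u_99 = 2;  u_100 = 15;  u_101 = 15;  u_102 = 6;  u_103 = 11;  u_104 = 3
  u_105 = 2;  u_106 = 2;  u_107 = 12;  u_108 = 8;  u_109 = 3;  u_110 = 4
  u_111 = 2;  u_112 = 16;  u_113 = 13;  u_114 = 4;  u_115 = 10;  u_116 = 0
  u_117 = 14;  u_118 = 13;  u_119 = 3;  u_120 = 11;  u_121 = 0;  u_122 = 9
  u_123 = 10;  u_124 = 4;  u_125 = 6;  u_126 = 5;  u_127 = 16;  u_128 = 16
  u_129 = 14;  u_130 = 2;  u_131 = 8;  u_132 = 16;  u_133 = 11;  u_134 = 8
  u_135 = 14;  u_136 = 2;  u_137 = 3;  u_138 = 6;  u_139 = 15;  u_140 = 12
  u_141 = 11;  u_142 = 15;  u_143 = 0;  u_144 = 5;  u_145 = 13;  u_146 = 2
  u_147 = 14;  u_148 = 4;  u_149 = 16;  u_150 = 2;  u_151 = 13;  u_152 = 6
  u_153 = 1;  u_154 = 3;  u_155 = 16;  u_156 = 11;  u_157 = 7;  u_158 = 12
  u_159 = 13;  u_160 = 14;  u_161 = 2;  u_162 = 4;  u_163 = 8;  u_164 = 4
  u_165 = 1;  u_166 = 15;  u_167 = 9;  u_168 = 4;  u_169 = 12;  u_170 = 10
  u_171 = 4;  u_172 = 10;  u_173 = 13;  u_174 = 6;  u_175 = 6;  u_176 = 13
  u_177 = 12;  u_178 = 7;  u_179 = 10;  u_180 = 16;  u_181 = 16;  u_182 = 15
  u_183 = 4;  u_184 = 14;  u_185 = 5;  u_186 = 15;  u_187 = 2;  u_188 = 1
  u_189 = 9;  u_190 = 0;  u_191 = 8;  u_192 = 11;  u_193 = 4;  u_194 = 1
  u_195 = 2;  u_196 = 0;  u_197 = 11;  u_198 = 2;  u_199 = 9;  u_200 = 14
  u_201 = 9;  u_202 = 7;  u_203 = 11;  u_204 = 14;  u_205 = 14;  u_206 = 14
  u_207 = 1;  u_208 = 9;  u_209 = 16;  u_210 = 6;  u_211 = 5;  u_212 = 15
  u_213 = 14;  u_214 = 8;  u_215 = 13;  u_216 = 4;  u_217 = 5;  u_218 = 7
  u_219 = 1;  u_220 = 0;  u_221 = 0;  u_222 = 7;  u_223 = 14;  u_224 = 8
  u_225 = 8;  u_226 = 11;  u_227 = 9;  u_228 = 11;  u_229 = 15;  u_230 = 13
  u_231 = 14;  u_232 = 6;  u_233 = 12;  u_234 = 15;  u_235 = 11;  u_236 = 0
  u_237 = 8;  u_238 = 8;  u_239 = 15;  u_240 = 0;  u_241 = 1;  u_242 = 5
  u_243 = 12;  u_244 = 7;  u_245 = 5;  u_246 = 6;  u_247 = 3;  u_248 = 2
  u_249 = 1;  u_250 = 10;  u_251 = 2;  u_252 = 14;  u_253 = 0;  u_254 = 8
  u_255 = 12;  u_256 = 6;  u_257 = 7;  u_258 = 8;  u_259 = 4;  u_260 = 5
  u_261 = 6;  u_262 = 16;  u_263 = 11;  u_264 = 11;  u_265 = 3;  u_266 = 3
  u_267 = 4;  u_268 = 1;  u_269 = 14;  u_270 = 7;  u_271 = 15;  u_272 = 6
  u_273 = 6;  u_274 = 10;  u_275 = 6;  u_276 = 6;  u_277 = 9;  u_278 = 4
  u_279 = 0;  u_280 = 3;  u_281 = 0;  u_282 = 6;  u_283 = 16;  u_284 = 10
  u_285 = 9;  u_286 = 14;  u_287 = 14;  u_288 = 0;  u_289 = 7;  u_290 = 10
  u_291 = 0;  u_292 = 1;  u_293 = 4;  u_294 = 10;  u_295 = 1;  u_296 = 16
  u_297 = 2;  u_298 = 9;  u_299 = 15;  u_300 = 11;  u_301 = 13;  u_302 = 0
  u_303 = 1;  u_304 = 8;  u_305 = 1;  u_306 = 8;  u_307 = 6;  u_308 = 1
  u_309 = 2;  u_310 = 14;  u_311 = 5;  u_312 = 1;  u_313 = 8;  u_314 = 2
  u_315 = 10;  u_316 = 12;  u_317 = 7;  u_318 = 6;  u_319 = 8;  u_320 = 9
  u_321 = 8;  u_322 = 5;  u_323 = 4;  u_324 = 6;  u_325 = 4;  u_326 = 14
  u_327 = 10;  u_328 = 8;  u_329 = 15;  u_330 = 14;  u_331 = 12;  u_332 = 4
  u_333 = 11;  u_334 = 12;  u_335 = 6;  u_336 = 11;  u_337 = 16;  u_338 = 11
  u_339 = 12;  u_340 = 5;  u_341 = 9;  u_342 = 10;  u_343 = 5;  u_344 = 8
  u_345 = 11;  u_346 = 5;  u_347 = 3;  u_348 = 8;  u_349 = 6;  u_350 = 15
  u_351 = 13;  u_352 = 13;  u_353 = 4;  u_354 = 6;  u_355 = 9;  u_356 = 7
  u_357 = 6;  u_358 = 4;  u_359 = 1;  u_360 = 1;  u_361 = 15;  u_362 = 5
  u_363 = 13;  u_364 = 5;  u_365 = 3;  u_366 = 5;  u_367 = 0;  u_368 = 14
  u_369 = 12;  u_370 = 1;  u_371 = 5;  u_372 = 11;  u_373 = 5;  u_374 = 16
  u_375 = 0;  u_376 = 16;  u_377 = 8;  u_378 = 14;  u_379 = 3;  u_380 = 5
u_381 = 2·5 + 2·3 + 7·14 = 12
u_382 = 2·12 + 2·5 + 7·3 = 4

4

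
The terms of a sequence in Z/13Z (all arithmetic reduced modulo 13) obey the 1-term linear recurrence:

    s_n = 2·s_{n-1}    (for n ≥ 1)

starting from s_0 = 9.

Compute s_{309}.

6

s_1 = 2·9 = 5
s_2 = 2·5 = 10
s_3 = 2·10 = 7
s_4 = 2·7 = 1
s_5 = 2·1 = 2
s_6 = 2·2 = 4
s_7 = 2·4 = 8
s_8 = 2·8 = 3
s_9 = 2·3 = 6
s_10 = 2·6 = 12
s_11 = 2·12 = 11
s_12 = 2·11 = 9
(s_12) = (9) = (s_0), so the sequence has period 12.
309 ≡ 9 (mod 12), hence s_309 = s_9 = 6.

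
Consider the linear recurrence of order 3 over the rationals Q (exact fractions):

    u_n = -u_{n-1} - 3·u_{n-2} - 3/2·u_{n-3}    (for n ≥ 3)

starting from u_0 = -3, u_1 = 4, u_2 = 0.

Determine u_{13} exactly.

1995/8

u_3 = -1·0 + -3·4 + -3/2·-3 = -15/2
u_4 = -1·-15/2 + -3·0 + -3/2·4 = 3/2
u_5 = -1·3/2 + -3·-15/2 + -3/2·0 = 21
u_6 = -1·21 + -3·3/2 + -3/2·-15/2 = -57/4
u_7 = -1·-57/4 + -3·21 + -3/2·3/2 = -51
u_8 = -1·-51 + -3·-57/4 + -3/2·21 = 249/4
u_9 = -1·249/4 + -3·-51 + -3/2·-57/4 = 897/8
u_10 = -1·897/8 + -3·249/4 + -3/2·-51 = -1779/8
u_11 = -1·-1779/8 + -3·897/8 + -3/2·249/4 = -1659/8
u_12 = -1·-1659/8 + -3·-1779/8 + -3/2·897/8 = 11301/16
u_13 = -1·11301/16 + -3·-1659/8 + -3/2·-1779/8 = 1995/8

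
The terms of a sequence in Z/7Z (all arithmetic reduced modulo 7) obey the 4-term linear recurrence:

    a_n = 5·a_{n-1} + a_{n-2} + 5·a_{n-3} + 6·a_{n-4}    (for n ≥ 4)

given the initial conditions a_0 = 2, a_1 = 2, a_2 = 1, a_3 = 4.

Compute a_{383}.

6

a_4 = 5·4 + 1·1 + 5·2 + 6·2 = 1
a_5 = 5·1 + 1·4 + 5·1 + 6·2 = 5
a_6 = 5·5 + 1·1 + 5·4 + 6·1 = 3
a_7 = 5·3 + 1·5 + 5·1 + 6·4 = 0
a_8 = 5·0 + 1·3 + 5·5 + 6·1 = 6
a_9 = 5·6 + 1·0 + 5·3 + 6·5 = 5
a_10 = 5·5 + 1·6 + 5·0 + 6·3 = 0
a_11 = 5·0 + 1·5 + 5·6 + 6·0 = 0
a_12 = 5·0 + 1·0 + 5·5 + 6·6 = 5
a_13 = 5·5 + 1·0 + 5·0 + 6·5 = 6
a_14 = 5·6 + 1·5 + 5·0 + 6·0 = 0
a_15 = 5·0 + 1·6 + 5·5 + 6·0 = 3
a_16 = 5·3 + 1·0 + 5·6 + 6·5 = 5
a_17 = 5·5 + 1·3 + 5·0 + 6·6 = 1
a_18 = 5·1 + 1·5 + 5·3 + 6·0 = 4
a_19 = 5·4 + 1·1 + 5·5 + 6·3 = 1
a_20 = 5·1 + 1·4 + 5·1 + 6·5 = 2
a_21 = 5·2 + 1·1 + 5·4 + 6·1 = 2
a_22 = 5·2 + 1·2 + 5·1 + 6·4 = 6
a_23 = 5·6 + 1·2 + 5·2 + 6·1 = 6
a_24 = 5·6 + 1·6 + 5·2 + 6·2 = 2
a_25 = 5·2 + 1·6 + 5·6 + 6·2 = 2
a_26 = 5·2 + 1·2 + 5·6 + 6·6 = 1
a_27 = 5·1 + 1·2 + 5·2 + 6·6 = 4
(a_24, a_25, a_26, a_27) = (2, 2, 1, 4) = (a_0, a_1, a_2, a_3), so the sequence has period 24.
383 ≡ 23 (mod 24), hence a_383 = a_23 = 6.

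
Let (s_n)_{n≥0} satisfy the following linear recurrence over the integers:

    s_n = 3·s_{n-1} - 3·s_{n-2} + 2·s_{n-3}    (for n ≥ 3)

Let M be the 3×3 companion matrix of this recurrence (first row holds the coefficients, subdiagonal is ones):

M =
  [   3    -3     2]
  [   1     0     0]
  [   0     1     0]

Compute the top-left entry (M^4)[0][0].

(M^4)[0][0] is the top entry after applying M 4 times to the unit state (1, 0, 0). Equivalently it is h_{6} for the auxiliary sequence (h_n) obeying the same recurrence with h_2 = 1 and h_i = 0 for 0 ≤ i < 2:
h_3 = 3·1 + -3·0 + 2·0 = 3
h_4 = 3·3 + -3·1 + 2·0 = 6
h_5 = 3·6 + -3·3 + 2·1 = 11
h_6 = 3·11 + -3·6 + 2·3 = 21

21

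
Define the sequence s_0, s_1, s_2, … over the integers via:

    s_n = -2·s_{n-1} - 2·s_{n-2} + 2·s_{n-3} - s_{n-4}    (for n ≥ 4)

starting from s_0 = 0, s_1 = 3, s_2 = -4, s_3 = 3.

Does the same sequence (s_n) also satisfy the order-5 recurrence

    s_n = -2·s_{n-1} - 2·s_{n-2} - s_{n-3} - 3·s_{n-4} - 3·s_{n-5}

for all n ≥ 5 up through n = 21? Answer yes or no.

no

Terms s_0..s_21: 0, 3, -4, 3, 8, -33, 60, -41, -112, 459, -836, 571, 1560, -6393, 11644, -7953, -21728, 89043, -162180, 110771, 302632, -1240209
n=5: candidate gives -27, actual s_5 = -33 ✗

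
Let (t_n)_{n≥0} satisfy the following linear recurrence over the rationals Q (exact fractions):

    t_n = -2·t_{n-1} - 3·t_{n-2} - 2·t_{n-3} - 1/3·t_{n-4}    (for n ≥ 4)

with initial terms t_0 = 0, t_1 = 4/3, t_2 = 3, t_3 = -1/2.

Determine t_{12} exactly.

2686/27

t_4 = -2·-1/2 + -3·3 + -2·4/3 + -1/3·0 = -32/3
t_5 = -2·-32/3 + -3·-1/2 + -2·3 + -1/3·4/3 = 295/18
t_6 = -2·295/18 + -3·-32/3 + -2·-1/2 + -1/3·3 = -7/9
t_7 = -2·-7/9 + -3·295/18 + -2·-32/3 + -1/3·-1/2 = -235/9
t_8 = -2·-235/9 + -3·-7/9 + -2·295/18 + -1/3·-32/3 = 76/3
t_9 = -2·76/3 + -3·-235/9 + -2·-7/9 + -1/3·295/18 = 1283/54
t_10 = -2·1283/54 + -3·76/3 + -2·-235/9 + -1/3·-7/9 = -1918/27
t_11 = -2·-1918/27 + -3·1283/54 + -2·76/3 + -1/3·-235/9 = 173/6
t_12 = -2·173/6 + -3·-1918/27 + -2·1283/54 + -1/3·76/3 = 2686/27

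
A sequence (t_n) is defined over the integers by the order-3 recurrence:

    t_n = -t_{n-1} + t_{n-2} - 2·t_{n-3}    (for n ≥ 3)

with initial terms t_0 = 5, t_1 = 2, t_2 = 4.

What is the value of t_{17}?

t_3 = -1·4 + 1·2 + -2·5 = -12
t_4 = -1·-12 + 1·4 + -2·2 = 12
t_5 = -1·12 + 1·-12 + -2·4 = -32
t_6 = -1·-32 + 1·12 + -2·-12 = 68
t_7 = -1·68 + 1·-32 + -2·12 = -124
t_8 = -1·-124 + 1·68 + -2·-32 = 256
t_9 = -1·256 + 1·-124 + -2·68 = -516
t_10 = -1·-516 + 1·256 + -2·-124 = 1020
t_11 = -1·1020 + 1·-516 + -2·256 = -2048
t_12 = -1·-2048 + 1·1020 + -2·-516 = 4100
t_13 = -1·4100 + 1·-2048 + -2·1020 = -8188
t_14 = -1·-8188 + 1·4100 + -2·-2048 = 16384
t_15 = -1·16384 + 1·-8188 + -2·4100 = -32772
t_16 = -1·-32772 + 1·16384 + -2·-8188 = 65532
t_17 = -1·65532 + 1·-32772 + -2·16384 = -131072

-131072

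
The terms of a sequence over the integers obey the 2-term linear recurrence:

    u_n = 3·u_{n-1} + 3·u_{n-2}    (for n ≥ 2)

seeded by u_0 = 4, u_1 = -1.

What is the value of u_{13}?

u_2 = 3·-1 + 3·4 = 9
u_3 = 3·9 + 3·-1 = 24
u_4 = 3·24 + 3·9 = 99
u_5 = 3·99 + 3·24 = 369
u_6 = 3·369 + 3·99 = 1404
u_7 = 3·1404 + 3·369 = 5319
u_8 = 3·5319 + 3·1404 = 20169
u_9 = 3·20169 + 3·5319 = 76464
u_10 = 3·76464 + 3·20169 = 289899
u_11 = 3·289899 + 3·76464 = 1099089
u_12 = 3·1099089 + 3·289899 = 4166964
u_13 = 3·4166964 + 3·1099089 = 15798159

15798159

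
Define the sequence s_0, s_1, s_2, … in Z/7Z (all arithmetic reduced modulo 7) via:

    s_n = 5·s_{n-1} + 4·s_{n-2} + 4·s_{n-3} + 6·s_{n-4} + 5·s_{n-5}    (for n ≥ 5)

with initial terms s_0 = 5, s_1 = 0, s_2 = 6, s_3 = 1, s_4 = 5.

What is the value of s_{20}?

s_5 = 5·5 + 4·1 + 4·6 + 6·0 + 5·5 = 1
s_6 = 5·1 + 4·5 + 4·1 + 6·6 + 5·0 = 2
s_7 = 5·2 + 4·1 + 4·5 + 6·1 + 5·6 = 0
s_8 = 5·0 + 4·2 + 4·1 + 6·5 + 5·1 = 5
s_9 = 5·5 + 4·0 + 4·2 + 6·1 + 5·5 = 1
s_10 = 5·1 + 4·5 + 4·0 + 6·2 + 5·1 = 0
s_11 = 5·0 + 4·1 + 4·5 + 6·0 + 5·2 = 6
s_12 = 5·6 + 4·0 + 4·1 + 6·5 + 5·0 = 1
s_13 = 5·1 + 4·6 + 4·0 + 6·1 + 5·5 = 4
s_14 = 5·4 + 4·1 + 4·6 + 6·0 + 5·1 = 4
s_15 = 5·4 + 4·4 + 4·1 + 6·6 + 5·0 = 6
s_16 = 5·6 + 4·4 + 4·4 + 6·1 + 5·6 = 0
s_17 = 5·0 + 4·6 + 4·4 + 6·4 + 5·1 = 6
s_18 = 5·6 + 4·0 + 4·6 + 6·4 + 5·4 = 0
s_19 = 5·0 + 4·6 + 4·0 + 6·6 + 5·4 = 3
s_20 = 5·3 + 4·0 + 4·6 + 6·0 + 5·6 = 6

6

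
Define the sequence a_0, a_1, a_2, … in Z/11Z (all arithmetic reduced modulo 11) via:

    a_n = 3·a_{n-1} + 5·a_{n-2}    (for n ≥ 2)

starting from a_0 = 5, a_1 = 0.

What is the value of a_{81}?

a_2 = 3·0 + 5·5 = 3
a_3 = 3·3 + 5·0 = 9
a_4 = 3·9 + 5·3 = 9
a_5 = 3·9 + 5·9 = 6
a_6 = 3·6 + 5·9 = 8
a_7 = 3·8 + 5·6 = 10
a_8 = 3·10 + 5·8 = 4
a_9 = 3·4 + 5·10 = 7
a_10 = 3·7 + 5·4 = 8
a_11 = 3·8 + 5·7 = 4
a_12 = 3·4 + 5·8 = 8
a_13 = 3·8 + 5·4 = 0
a_14 = 3·0 + 5·8 = 7
a_15 = 3·7 + 5·0 = 10
a_16 = 3·10 + 5·7 = 10
a_17 = 3·10 + 5·10 = 3
a_18 = 3·3 + 5·10 = 4
a_19 = 3·4 + 5·3 = 5
a_20 = 3·5 + 5·4 = 2
a_21 = 3·2 + 5·5 = 9
a_22 = 3·9 + 5·2 = 4
a_23 = 3·4 + 5·9 = 2
a_24 = 3·2 + 5·4 = 4
a_25 = 3·4 + 5·2 = 0
a_26 = 3·0 + 5·4 = 9
a_27 = 3·9 + 5·0 = 5
a_28 = 3·5 + 5·9 = 5
a_29 = 3·5 + 5·5 = 7
a_30 = 3·7 + 5·5 = 2
a_31 = 3·2 + 5·7 = 8
a_32 = 3·8 + 5·2 = 1
a_33 = 3·1 + 5·8 = 10
a_34 = 3·10 + 5·1 = 2
a_35 = 3·2 + 5·10 = 1
a_36 = 3·1 + 5·2 = 2
a_37 = 3·2 + 5·1 = 0
a_38 = 3·0 + 5·2 = 10
a_39 = 3·10 + 5·0 = 8
a_40 = 3·8 + 5·10 = 8
a_41 = 3·8 + 5·8 = 9
a_42 = 3·9 + 5·8 = 1
a_43 = 3·1 + 5·9 = 4
a_44 = 3·4 + 5·1 = 6
a_45 = 3·6 + 5·4 = 5
a_46 = 3·5 + 5·6 = 1
a_47 = 3·1 + 5·5 = 6
a_48 = 3·6 + 5·1 = 1
a_49 = 3·1 + 5·6 = 0
a_50 = 3·0 + 5·1 = 5
a_51 = 3·5 + 5·0 = 4
a_52 = 3·4 + 5·5 = 4
a_53 = 3·4 + 5·4 = 10
a_54 = 3·10 + 5·4 = 6
a_55 = 3·6 + 5·10 = 2
a_56 = 3·2 + 5·6 = 3
a_57 = 3·3 + 5·2 = 8
a_58 = 3·8 + 5·3 = 6
a_59 = 3·6 + 5·8 = 3
a_60 = 3·3 + 5·6 = 6
a_61 = 3·6 + 5·3 = 0
a_62 = 3·0 + 5·6 = 8
a_63 = 3·8 + 5·0 = 2
a_64 = 3·2 + 5·8 = 2
a_65 = 3·2 + 5·2 = 5
a_66 = 3·5 + 5·2 = 3
a_67 = 3·3 + 5·5 = 1
a_68 = 3·1 + 5·3 = 7
a_69 = 3·7 + 5·1 = 4
a_70 = 3·4 + 5·7 = 3
a_71 = 3·3 + 5·4 = 7
a_72 = 3·7 + 5·3 = 3
a_73 = 3·3 + 5·7 = 0
a_74 = 3·0 + 5·3 = 4
a_75 = 3·4 + 5·0 = 1
a_76 = 3·1 + 5·4 = 1
a_77 = 3·1 + 5·1 = 8
a_78 = 3·8 + 5·1 = 7
a_79 = 3·7 + 5·8 = 6
a_80 = 3·6 + 5·7 = 9
a_81 = 3·9 + 5·6 = 2

2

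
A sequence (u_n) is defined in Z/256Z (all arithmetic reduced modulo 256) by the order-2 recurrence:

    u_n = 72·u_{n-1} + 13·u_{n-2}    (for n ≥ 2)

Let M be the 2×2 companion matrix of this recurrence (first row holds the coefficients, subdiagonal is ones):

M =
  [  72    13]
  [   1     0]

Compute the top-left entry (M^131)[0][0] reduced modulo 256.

(M^131)[0][0] is the top entry after applying M 131 times to the unit state (1, 0). Equivalently it is h_{132} for the auxiliary sequence (h_n) obeying the same recurrence with h_1 = 1 and h_i = 0 for 0 ≤ i < 1:
h_2 = 72·1 + 13·0 = 72
h_3 = 72·72 + 13·1 = 77
h_4 = 72·77 + 13·72 = 80
h_5 = 72·80 + 13·77 = 105
h_6 = 72·105 + 13·80 = 152
h_7 = 72·152 + 13·105 = 21
h_8 = 72·21 + 13·152 = 160
h_9 = 72·160 + 13·21 = 17
h_10 = 72·17 + 13·160 = 232
h_11 = 72·232 + 13·17 = 29
h_12 = 72·29 + 13·232 = 240
h_13 = 72·240 + 13·29 = 249
h_14 = 72·249 + 13·240 = 56
h_15 = 72·56 + 13·249 = 101
h_16 = 72·101 + 13·56 = 64
h_17 = 72·64 + 13·101 = 33
h_18 = 72·33 + 13·64 = 136
h_19 = 72·136 + 13·33 = 237
h_20 = 72·237 + 13·136 = 144
h_21 = 72·144 + 13·237 = 137
h_22 = 72·137 + 13·144 = 216
h_23 = 72·216 + 13·137 = 181
h_24 = 72·181 + 13·216 = 224
h_25 = 72·224 + 13·181 = 49
h_26 = 72·49 + 13·224 = 40
h_27 = 72·40 + 13·49 = 189
h_28 = 72·189 + 13·40 = 48
h_29 = 72·48 + 13·189 = 25
h_30 = 72·25 + 13·48 = 120
h_31 = 72·120 + 13·25 = 5
h_32 = 72·5 + 13·120 = 128
h_33 = 72·128 + 13·5 = 65
h_34 = 72·65 + 13·128 = 200
h_35 = 72·200 + 13·65 = 141
h_36 = 72·141 + 13·200 = 208
h_37 = 72·208 + 13·141 = 169
h_38 = 72·169 + 13·208 = 24
h_39 = 72·24 + 13·169 = 85
h_40 = 72·85 + 13·24 = 32
h_41 = 72·32 + 13·85 = 81
h_42 = 72·81 + 13·32 = 104
h_43 = 72·104 + 13·81 = 93
h_44 = 72·93 + 13·104 = 112
h_45 = 72·112 + 13·93 = 57
h_46 = 72·57 + 13·112 = 184
h_47 = 72·184 + 13·57 = 165
h_48 = 72·165 + 13·184 = 192
h_49 = 72·192 + 13·165 = 97
h_50 = 72·97 + 13·192 = 8
h_51 = 72·8 + 13·97 = 45
h_52 = 72·45 + 13·8 = 16
h_53 = 72·16 + 13·45 = 201
h_54 = 72·201 + 13·16 = 88
h_55 = 72·88 + 13·201 = 245
h_56 = 72·245 + 13·88 = 96
h_57 = 72·96 + 13·245 = 113
h_58 = 72·113 + 13·96 = 168
h_59 = 72·168 + 13·113 = 253
h_60 = 72·253 + 13·168 = 176
h_61 = 72·176 + 13·253 = 89
h_62 = 72·89 + 13·176 = 248
h_63 = 72·248 + 13·89 = 69
h_64 = 72·69 + 13·248 = 0
h_65 = 72·0 + 13·69 = 129
h_66 = 72·129 + 13·0 = 72
h_67 = 72·72 + 13·129 = 205
h_68 = 72·205 + 13·72 = 80
h_69 = 72·80 + 13·205 = 233
h_70 = 72·233 + 13·80 = 152
h_71 = 72·152 + 13·233 = 149
h_72 = 72·149 + 13·152 = 160
h_73 = 72·160 + 13·149 = 145
h_74 = 72·145 + 13·160 = 232
h_75 = 72·232 + 13·145 = 157
h_76 = 72·157 + 13·232 = 240
h_77 = 72·240 + 13·157 = 121
h_78 = 72·121 + 13·240 = 56
h_79 = 72·56 + 13·121 = 229
h_80 = 72·229 + 13·56 = 64
h_81 = 72·64 + 13·229 = 161
h_82 = 72·161 + 13·64 = 136
h_83 = 72·136 + 13·161 = 109
h_84 = 72·109 + 13·136 = 144
h_85 = 72·144 + 13·109 = 9
h_86 = 72·9 + 13·144 = 216
h_87 = 72·216 + 13·9 = 53
h_88 = 72·53 + 13·216 = 224
h_89 = 72·224 + 13·53 = 177
h_90 = 72·177 + 13·224 = 40
h_91 = 72·40 + 13·177 = 61
h_92 = 72·61 + 13·40 = 48
h_93 = 72·48 + 13·61 = 153
h_94 = 72·153 + 13·48 = 120
h_95 = 72·120 + 13·153 = 133
h_96 = 72·133 + 13·120 = 128
h_97 = 72·128 + 13·133 = 193
h_98 = 72·193 + 13·128 = 200
h_99 = 72·200 + 13·193 = 13
h_100 = 72·13 + 13·200 = 208
h_101 = 72·208 + 13·13 = 41
h_102 = 72·41 + 13·208 = 24
h_103 = 72·24 + 13·41 = 213
h_104 = 72·213 + 13·24 = 32
h_105 = 72·32 + 13·213 = 209
h_106 = 72·209 + 13·32 = 104
h_107 = 72·104 + 13·209 = 221
h_108 = 72·221 + 13·104 = 112
h_109 = 72·112 + 13·221 = 185
h_110 = 72·185 + 13·112 = 184
h_111 = 72·184 + 13·185 = 37
h_112 = 72·37 + 13·184 = 192
h_113 = 72·192 + 13·37 = 225
h_114 = 72·225 + 13·192 = 8
h_115 = 72·8 + 13·225 = 173
h_116 = 72·173 + 13·8 = 16
h_117 = 72·16 + 13·173 = 73
h_118 = 72·73 + 13·16 = 88
h_119 = 72·88 + 13·73 = 117
h_120 = 72·117 + 13·88 = 96
h_121 = 72·96 + 13·117 = 241
h_122 = 72·241 + 13·96 = 168
h_123 = 72·168 + 13·241 = 125
h_124 = 72·125 + 13·168 = 176
h_125 = 72·176 + 13·125 = 217
h_126 = 72·217 + 13·176 = 248
h_127 = 72·248 + 13·217 = 197
h_128 = 72·197 + 13·248 = 0
h_129 = 72·0 + 13·197 = 1
h_130 = 72·1 + 13·0 = 72
h_131 = 72·72 + 13·1 = 77
h_132 = 72·77 + 13·72 = 80

80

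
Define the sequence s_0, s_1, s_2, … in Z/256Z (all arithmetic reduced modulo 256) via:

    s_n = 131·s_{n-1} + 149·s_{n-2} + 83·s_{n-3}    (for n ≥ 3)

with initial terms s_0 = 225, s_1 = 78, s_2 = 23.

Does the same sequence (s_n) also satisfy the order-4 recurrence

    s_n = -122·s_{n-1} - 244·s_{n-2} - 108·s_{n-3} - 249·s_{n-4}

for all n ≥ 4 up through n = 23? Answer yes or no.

yes

Terms s_0..s_23: 225, 78, 23, 30, 7, 128, 77, 44, 213, 146, 243, 98, 235, 20, 201, 176, 137, 182, 239, 166, 15, 200, 229, 116
n=4: candidate gives 7, actual s_4 = 7 ✓
n=5: candidate gives 128, actual s_5 = 128 ✓
n=6: candidate gives 77, actual s_6 = 77 ✓
n=7: candidate gives 44, actual s_7 = 44 ✓
n=8: candidate gives 213, actual s_8 = 213 ✓
n=9: candidate gives 146, actual s_9 = 146 ✓
n=10: candidate gives 243, actual s_10 = 243 ✓
n=11: candidate gives 98, actual s_11 = 98 ✓
n=12: candidate gives 235, actual s_12 = 235 ✓
n=13: candidate gives 20, actual s_13 = 20 ✓
n=14: candidate gives 201, actual s_14 = 201 ✓
n=15: candidate gives 176, actual s_15 = 176 ✓
n=16: candidate gives 137, actual s_16 = 137 ✓
n=17: candidate gives 182, actual s_17 = 182 ✓
n=18: candidate gives 239, actual s_18 = 239 ✓
n=19: candidate gives 166, actual s_19 = 166 ✓
n=20: candidate gives 15, actual s_20 = 15 ✓
n=21: candidate gives 200, actual s_21 = 200 ✓
n=22: candidate gives 229, actual s_22 = 229 ✓
n=23: candidate gives 116, actual s_23 = 116 ✓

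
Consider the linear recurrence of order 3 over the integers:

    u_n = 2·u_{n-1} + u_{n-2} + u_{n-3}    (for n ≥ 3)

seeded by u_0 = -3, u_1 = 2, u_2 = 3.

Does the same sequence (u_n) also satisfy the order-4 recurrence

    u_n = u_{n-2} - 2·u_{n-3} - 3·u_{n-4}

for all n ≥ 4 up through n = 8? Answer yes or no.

Terms u_0..u_8: -3, 2, 3, 5, 15, 38, 96, 245, 624
n=4: candidate gives 8, actual u_4 = 15 ✗

no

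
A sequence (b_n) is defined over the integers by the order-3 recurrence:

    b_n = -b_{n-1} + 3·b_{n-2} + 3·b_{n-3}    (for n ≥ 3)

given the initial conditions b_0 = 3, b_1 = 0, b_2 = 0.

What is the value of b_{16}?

b_3 = -1·0 + 3·0 + 3·3 = 9
b_4 = -1·9 + 3·0 + 3·0 = -9
b_5 = -1·-9 + 3·9 + 3·0 = 36
b_6 = -1·36 + 3·-9 + 3·9 = -36
b_7 = -1·-36 + 3·36 + 3·-9 = 117
b_8 = -1·117 + 3·-36 + 3·36 = -117
b_9 = -1·-117 + 3·117 + 3·-36 = 360
b_10 = -1·360 + 3·-117 + 3·117 = -360
b_11 = -1·-360 + 3·360 + 3·-117 = 1089
b_12 = -1·1089 + 3·-360 + 3·360 = -1089
b_13 = -1·-1089 + 3·1089 + 3·-360 = 3276
b_14 = -1·3276 + 3·-1089 + 3·1089 = -3276
b_15 = -1·-3276 + 3·3276 + 3·-1089 = 9837
b_16 = -1·9837 + 3·-3276 + 3·3276 = -9837

-9837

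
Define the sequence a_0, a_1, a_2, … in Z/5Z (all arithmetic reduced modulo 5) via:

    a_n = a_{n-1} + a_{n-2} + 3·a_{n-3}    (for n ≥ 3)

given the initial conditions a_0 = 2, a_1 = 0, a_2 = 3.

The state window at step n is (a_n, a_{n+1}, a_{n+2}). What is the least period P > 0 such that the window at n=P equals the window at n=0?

n=0: window = (2, 0, 3)
n=1: window = (0, 3, 4)
n=2: window = (3, 4, 2)
n=3: window = (4, 2, 0)
n=4: window = (2, 0, 4)
n=5: window = (0, 4, 0)
n=6: window = (4, 0, 4)
n=7: window = (0, 4, 1)
n=8: window = (4, 1, 0)
n=9: window = (1, 0, 3)
n=10: window = (0, 3, 1)
n=11: window = (3, 1, 4)
n=12: window = (1, 4, 4)
n=13: window = (4, 4, 1)
n=14: window = (4, 1, 2)
n=15: window = (1, 2, 0)
n=16: window = (2, 0, 0)
n=17: window = (0, 0, 1)
n=18: window = (0, 1, 1)
n=19: window = (1, 1, 2)
n=20: window = (1, 2, 1)
n=21: window = (2, 1, 1)
n=22: window = (1, 1, 3)
n=23: window = (1, 3, 2)
n=24: window = (3, 2, 3)
n=25: window = (2, 3, 4)
n=26: window = (3, 4, 3)
n=27: window = (4, 3, 1)
n=28: window = (3, 1, 1)
n=29: window = (1, 1, 1)
n=30: window = (1, 1, 0)
n=31: window = (1, 0, 4)
n=32: window = (0, 4, 2)
n=33: window = (4, 2, 1)
n=34: window = (2, 1, 0)
n=35: window = (1, 0, 2)
n=36: window = (0, 2, 0)
n=37: window = (2, 0, 2)
n=38: window = (0, 2, 3)
n=39: window = (2, 3, 0)
n=40: window = (3, 0, 4)
…
n=122: window = (2, 2, 2)
n=123: window = (2, 2, 0)
n=124: window = (2, 0, 3)
window at n=124 equals window at n=0 → period = 124

124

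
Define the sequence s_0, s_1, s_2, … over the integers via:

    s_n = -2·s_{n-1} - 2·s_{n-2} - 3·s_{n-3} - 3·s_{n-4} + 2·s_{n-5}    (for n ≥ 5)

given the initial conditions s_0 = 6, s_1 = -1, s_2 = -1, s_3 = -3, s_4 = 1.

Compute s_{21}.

30612

s_5 = -2·1 + -2·-3 + -3·-1 + -3·-1 + 2·6 = 22
s_6 = -2·22 + -2·1 + -3·-3 + -3·-1 + 2·-1 = -36
s_7 = -2·-36 + -2·22 + -3·1 + -3·-3 + 2·-1 = 32
s_8 = -2·32 + -2·-36 + -3·22 + -3·1 + 2·-3 = -67
s_9 = -2·-67 + -2·32 + -3·-36 + -3·22 + 2·1 = 114
s_10 = -2·114 + -2·-67 + -3·32 + -3·-36 + 2·22 = -38
s_11 = -2·-38 + -2·114 + -3·-67 + -3·32 + 2·-36 = -119
s_12 = -2·-119 + -2·-38 + -3·114 + -3·-67 + 2·32 = 237
s_13 = -2·237 + -2·-119 + -3·-38 + -3·114 + 2·-67 = -598
s_14 = -2·-598 + -2·237 + -3·-119 + -3·-38 + 2·114 = 1421
s_15 = -2·1421 + -2·-598 + -3·237 + -3·-119 + 2·-38 = -2076
s_16 = -2·-2076 + -2·1421 + -3·-598 + -3·237 + 2·-119 = 2155
s_17 = -2·2155 + -2·-2076 + -3·1421 + -3·-598 + 2·237 = -2153
s_18 = -2·-2153 + -2·2155 + -3·-2076 + -3·1421 + 2·-598 = 765
s_19 = -2·765 + -2·-2153 + -3·2155 + -3·-2076 + 2·1421 = 5381
s_20 = -2·5381 + -2·765 + -3·-2153 + -3·2155 + 2·-2076 = -16450
s_21 = -2·-16450 + -2·5381 + -3·765 + -3·-2153 + 2·2155 = 30612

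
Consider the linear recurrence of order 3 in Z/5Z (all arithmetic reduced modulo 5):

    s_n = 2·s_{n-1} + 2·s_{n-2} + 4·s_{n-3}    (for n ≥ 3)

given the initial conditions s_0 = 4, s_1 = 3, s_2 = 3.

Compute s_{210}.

s_3 = 2·3 + 2·3 + 4·4 = 3
s_4 = 2·3 + 2·3 + 4·3 = 4
s_5 = 2·4 + 2·3 + 4·3 = 1
s_6 = 2·1 + 2·4 + 4·3 = 2
s_7 = 2·2 + 2·1 + 4·4 = 2
s_8 = 2·2 + 2·2 + 4·1 = 2
s_9 = 2·2 + 2·2 + 4·2 = 1
s_10 = 2·1 + 2·2 + 4·2 = 4
s_11 = 2·4 + 2·1 + 4·2 = 3
s_12 = 2·3 + 2·4 + 4·1 = 3
(s_10, s_11, s_12) = (4, 3, 3) = (s_0, s_1, s_2), so the sequence has period 10.
210 ≡ 0 (mod 10), hence s_210 = s_0 = 4.

4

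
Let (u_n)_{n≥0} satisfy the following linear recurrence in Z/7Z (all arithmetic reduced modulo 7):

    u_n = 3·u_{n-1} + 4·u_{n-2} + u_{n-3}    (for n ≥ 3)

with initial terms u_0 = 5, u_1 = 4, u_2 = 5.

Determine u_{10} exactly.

1

u_3 = 3·5 + 4·4 + 1·5 = 1
u_4 = 3·1 + 4·5 + 1·4 = 6
u_5 = 3·6 + 4·1 + 1·5 = 6
u_6 = 3·6 + 4·6 + 1·1 = 1
u_7 = 3·1 + 4·6 + 1·6 = 5
u_8 = 3·5 + 4·1 + 1·6 = 4
u_9 = 3·4 + 4·5 + 1·1 = 5
u_10 = 3·5 + 4·4 + 1·5 = 1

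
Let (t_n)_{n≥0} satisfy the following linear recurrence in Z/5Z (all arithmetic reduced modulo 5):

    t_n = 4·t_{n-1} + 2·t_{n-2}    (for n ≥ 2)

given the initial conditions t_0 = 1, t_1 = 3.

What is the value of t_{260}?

t_2 = 4·3 + 2·1 = 4
t_3 = 4·4 + 2·3 = 2
t_4 = 4·2 + 2·4 = 1
t_5 = 4·1 + 2·2 = 3
(t_4, t_5) = (1, 3) = (t_0, t_1), so the sequence has period 4.
260 ≡ 0 (mod 4), hence t_260 = t_0 = 1.

1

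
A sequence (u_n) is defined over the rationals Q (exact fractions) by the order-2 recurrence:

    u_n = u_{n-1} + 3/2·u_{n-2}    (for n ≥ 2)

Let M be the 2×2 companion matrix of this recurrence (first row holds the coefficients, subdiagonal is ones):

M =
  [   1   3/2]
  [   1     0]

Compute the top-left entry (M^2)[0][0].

5/2

(M^2)[0][0] is the top entry after applying M 2 times to the unit state (1, 0). Equivalently it is h_{3} for the auxiliary sequence (h_n) obeying the same recurrence with h_1 = 1 and h_i = 0 for 0 ≤ i < 1:
h_2 = 1·1 + 3/2·0 = 1
h_3 = 1·1 + 3/2·1 = 5/2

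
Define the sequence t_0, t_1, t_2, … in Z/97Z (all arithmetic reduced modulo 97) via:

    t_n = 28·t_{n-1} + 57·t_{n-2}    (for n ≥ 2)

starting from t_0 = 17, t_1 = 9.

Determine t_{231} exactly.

t_2 = 28·9 + 57·17 = 57
t_3 = 28·57 + 57·9 = 72
t_4 = 28·72 + 57·57 = 27
t_5 = 28·27 + 57·72 = 10
t_6 = 28·10 + 57·27 = 73
t_7 = 28·73 + 57·10 = 92
Continuing the recurrence:
  t_8 = 44;  t_9 = 74;  t_10 = 21;  t_11 = 53;  t_12 = 62;  t_13 = 4
  t_14 = 57;  t_15 = 78;  t_16 = 1;  t_17 = 12;  t_18 = 5;  t_19 = 48
  t_20 = 77;  t_21 = 42;  t_22 = 36;  t_23 = 7;  t_24 = 17;  t_25 = 2
  t_26 = 55;  t_27 = 5;  t_28 = 74;  t_29 = 29;  t_30 = 83;  t_31 = 0
  t_32 = 75;  t_33 = 63;  t_34 = 25;  t_35 = 23;  t_36 = 32;  t_37 = 73
  t_38 = 85;  t_39 = 42;  t_40 = 7;  t_41 = 68;  t_42 = 72;  t_43 = 72
  t_44 = 9;  t_45 = 88;  t_46 = 67;  t_47 = 5;  t_48 = 79;  t_49 = 72
  t_50 = 20;  t_51 = 8;  t_52 = 6;  t_53 = 42;  t_54 = 63;  t_55 = 84
  t_56 = 26;  t_57 = 84;  t_58 = 51;  t_59 = 8;  t_60 = 27;  t_61 = 48
  t_62 = 70;  t_63 = 40;  t_64 = 66;  t_65 = 54;  t_66 = 36;  t_67 = 12
  t_68 = 60;  t_69 = 36;  t_70 = 63;  t_71 = 33;  t_72 = 53;  t_73 = 67
  t_74 = 47;  t_75 = 91;  t_76 = 86;  t_77 = 29;  t_78 = 88;  t_79 = 43
  t_80 = 12;  t_81 = 71;  t_82 = 53;  t_83 = 2;  t_84 = 70;  t_85 = 37
  t_86 = 79;  t_87 = 53;  t_88 = 70;  t_89 = 34;  t_90 = 92;  t_91 = 52
  t_92 = 7;  t_93 = 56;  t_94 = 27;  t_95 = 68;  t_96 = 48;  t_97 = 79
  t_98 = 1;  t_99 = 69;  t_100 = 49;  t_101 = 67;  t_102 = 13;  t_103 = 12
  t_104 = 10;  t_105 = 91;  t_106 = 14;  t_107 = 50;  t_108 = 64;  t_109 = 83
  t_110 = 55;  t_111 = 63;  t_112 = 49;  t_113 = 16;  t_114 = 40;  t_115 = 92
  t_116 = 6;  t_117 = 77;  t_118 = 73;  t_119 = 31;  t_120 = 82;  t_121 = 86
  t_122 = 1;  t_123 = 80;  t_124 = 66;  t_125 = 6;  t_126 = 50;  t_127 = 93
  t_128 = 22;  t_129 = 0;  t_130 = 90;  t_131 = 95;  t_132 = 30;  t_133 = 47
  t_134 = 19;  t_135 = 10;  t_136 = 5;  t_137 = 31;  t_138 = 86;  t_139 = 4
  t_140 = 67;  t_141 = 67;  t_142 = 69;  t_143 = 28;  t_144 = 61;  t_145 = 6
  t_146 = 56;  t_147 = 67;  t_148 = 24;  t_149 = 29;  t_150 = 46;  t_151 = 31
  t_152 = 95;  t_153 = 62;  t_154 = 70;  t_155 = 62;  t_156 = 3;  t_157 = 29
  t_158 = 13;  t_159 = 77;  t_160 = 84;  t_161 = 48;  t_162 = 21;  t_163 = 26
  t_164 = 82;  t_165 = 92;  t_166 = 72;  t_167 = 82;  t_168 = 95;  t_169 = 59
  t_170 = 83;  t_171 = 61;  t_172 = 37;  t_173 = 51;  t_174 = 45;  t_175 = 93
  t_176 = 28;  t_177 = 71;  t_178 = 92;  t_179 = 27;  t_180 = 83;  t_181 = 80
  t_182 = 84;  t_183 = 25;  t_184 = 56;  t_185 = 83;  t_186 = 84;  t_187 = 2
  t_188 = 91;  t_189 = 43;  t_190 = 86;  t_191 = 9;  t_192 = 13;  t_193 = 4
  t_194 = 77;  t_195 = 56;  t_196 = 40;  t_197 = 44;  t_198 = 20;  t_199 = 61
  t_200 = 35;  t_201 = 92;  t_202 = 12;  t_203 = 51;  t_204 = 75;  t_205 = 60
  t_206 = 38;  t_207 = 22;  t_208 = 66;  t_209 = 95;  t_210 = 20;  t_211 = 58
  t_212 = 48;  t_213 = 91;  t_214 = 46;  t_215 = 73;  t_216 = 10;  t_217 = 76
  t_218 = 79;  t_219 = 45;  t_220 = 40;  t_221 = 96;  t_222 = 21;  t_223 = 46
  t_224 = 60;  t_225 = 34;  t_226 = 7;  t_227 = 0;  t_228 = 11;  t_229 = 17
t_230 = 28·17 + 57·11 = 36
t_231 = 28·36 + 57·17 = 37

37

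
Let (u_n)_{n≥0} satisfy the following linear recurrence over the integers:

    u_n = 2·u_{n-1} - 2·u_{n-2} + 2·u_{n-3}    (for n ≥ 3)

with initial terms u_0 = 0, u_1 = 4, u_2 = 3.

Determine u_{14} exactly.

u_3 = 2·3 + -2·4 + 2·0 = -2
u_4 = 2·-2 + -2·3 + 2·4 = -2
u_5 = 2·-2 + -2·-2 + 2·3 = 6
u_6 = 2·6 + -2·-2 + 2·-2 = 12
u_7 = 2·12 + -2·6 + 2·-2 = 8
u_8 = 2·8 + -2·12 + 2·6 = 4
u_9 = 2·4 + -2·8 + 2·12 = 16
u_10 = 2·16 + -2·4 + 2·8 = 40
u_11 = 2·40 + -2·16 + 2·4 = 56
u_12 = 2·56 + -2·40 + 2·16 = 64
u_13 = 2·64 + -2·56 + 2·40 = 96
u_14 = 2·96 + -2·64 + 2·56 = 176

176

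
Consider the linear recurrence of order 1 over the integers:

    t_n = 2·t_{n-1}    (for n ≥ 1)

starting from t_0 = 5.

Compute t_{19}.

t_1 = 2·5 = 10
t_2 = 2·10 = 20
t_3 = 2·20 = 40
t_4 = 2·40 = 80
t_5 = 2·80 = 160
t_6 = 2·160 = 320
t_7 = 2·320 = 640
t_8 = 2·640 = 1280
t_9 = 2·1280 = 2560
t_10 = 2·2560 = 5120
t_11 = 2·5120 = 10240
t_12 = 2·10240 = 20480
t_13 = 2·20480 = 40960
t_14 = 2·40960 = 81920
t_15 = 2·81920 = 163840
t_16 = 2·163840 = 327680
t_17 = 2·327680 = 655360
t_18 = 2·655360 = 1310720
t_19 = 2·1310720 = 2621440

2621440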